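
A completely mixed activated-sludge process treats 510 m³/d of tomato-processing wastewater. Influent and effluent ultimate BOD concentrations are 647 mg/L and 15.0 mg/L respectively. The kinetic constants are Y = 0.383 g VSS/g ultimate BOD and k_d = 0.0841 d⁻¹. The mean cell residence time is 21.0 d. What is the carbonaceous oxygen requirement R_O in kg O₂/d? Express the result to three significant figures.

Observed yield with endogenous decay: Y_obs = Y / (1 + k_d·θ_c) = 0.383 / (1 + 0.0841 × 21.0) = 0.383 / 2.766 = 0.1385 g VSS/g ultimate BOD.
Substrate removed = Q·(S₀ − S) = 510 m³/d × (647 − 15.0) g/m³ = 3.22×10^5 g/d = 322.3 kg/d.
Net sludge production P_X = 0.1385 × 322.3 = 44.63 kg VSS/d.
Carbonaceous O₂ demand = substrate oxidised − cell-mass equivalent = 322.3 − 1.42 × 44.63 = 258.9 kg O₂/d.

R_O ≈ 259 kg O₂/d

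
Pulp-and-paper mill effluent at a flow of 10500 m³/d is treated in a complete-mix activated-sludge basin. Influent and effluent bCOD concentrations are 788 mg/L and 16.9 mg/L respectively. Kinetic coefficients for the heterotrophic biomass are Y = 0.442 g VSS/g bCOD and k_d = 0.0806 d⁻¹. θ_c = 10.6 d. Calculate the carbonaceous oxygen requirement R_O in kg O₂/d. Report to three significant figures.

Observed yield with endogenous decay: Y_obs = Y / (1 + k_d·θ_c) = 0.442 / (1 + 0.0806 × 10.6) = 0.442 / 1.854 = 0.2384 g VSS/g bCOD.
Mass of bCOD removed per day: Q(S₀ − S) = 10500 × 771.1 g/m³ = 8097 kg/d.
Biomass synthesised: P_X = Y_obs × 8097 = 1930 kg VSS/d.
R_O = Q·(S₀ − S) − 1.42·P_X = 8097 − 1.42 × 1930 = 5356 kg O₂/d.

R_O ≈ 5360 kg O₂/d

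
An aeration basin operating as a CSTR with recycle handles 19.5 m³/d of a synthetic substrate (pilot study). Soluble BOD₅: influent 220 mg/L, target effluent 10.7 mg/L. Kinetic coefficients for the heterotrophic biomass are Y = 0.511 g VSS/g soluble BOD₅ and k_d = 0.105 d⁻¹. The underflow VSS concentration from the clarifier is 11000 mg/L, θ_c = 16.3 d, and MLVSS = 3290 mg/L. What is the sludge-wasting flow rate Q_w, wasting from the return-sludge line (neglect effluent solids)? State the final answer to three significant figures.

Steady-state biomass mass balance: V·X·(1 + k_d·θ_c) = Y·Q·(S₀ − S)·θ_c, so V = 0.511 × 19.5 × (220 − 10.7) × 16.3 / [3290 × (1 + 0.105 × 16.3)] = 3.4×10^4 / 8921 = 3.811 m³.
θ_c = V·X/(Q_w·X_r) when wasting from the recycle, so Q_w = V·X/(θ_c·X_r) = 3.811 × 3290 / (16.3 × 11000) = 0.06992 m³/d.

Q_w ≈ 0.0699 m³/d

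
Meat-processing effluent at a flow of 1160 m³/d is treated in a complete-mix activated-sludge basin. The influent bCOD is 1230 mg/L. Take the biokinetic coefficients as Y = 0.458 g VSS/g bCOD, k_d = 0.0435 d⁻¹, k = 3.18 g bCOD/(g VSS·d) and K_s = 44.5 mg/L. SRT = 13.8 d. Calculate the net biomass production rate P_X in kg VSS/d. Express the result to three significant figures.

P_X ≈ 407 kg VSS/d

For a completely mixed reactor with recycle the Lawrence–McCarty relation gives S = K_s·(1 + k_d·θ_c) / [θ_c·(Y·k − k_d) − 1] = 44.5 × (1 + 0.0435 × 13.8) / [13.8 × (0.458 × 3.18 − 0.0435) − 1] = 71.21 / 18.50 = 3.850 mg/L.
Y_obs = Y / (1 + k_d θ_c) = 0.458 / (1 + 0.0435 × 13.8) = 0.458 / 1.600 = 0.2862.
Q·(S₀ − S) = 1160 × (1230 − 3.85) × 10⁻³ = 1422 kg/d removed.
So the net sludge growth is P_X = 0.2862 × 1422 = 407.1 kg VSS/d.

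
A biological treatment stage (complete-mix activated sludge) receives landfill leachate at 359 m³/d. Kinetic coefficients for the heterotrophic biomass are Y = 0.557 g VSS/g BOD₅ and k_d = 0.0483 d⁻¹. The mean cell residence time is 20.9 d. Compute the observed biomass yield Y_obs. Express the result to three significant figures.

Y_obs ≈ 0.277 g VSS/g BOD₅

Correct the yield for decay: Y_obs = Y/(1 + k_d θ_c) = 0.557 / (1 + 0.0483 × 20.9) = 0.557 / 2.009 = 0.2772.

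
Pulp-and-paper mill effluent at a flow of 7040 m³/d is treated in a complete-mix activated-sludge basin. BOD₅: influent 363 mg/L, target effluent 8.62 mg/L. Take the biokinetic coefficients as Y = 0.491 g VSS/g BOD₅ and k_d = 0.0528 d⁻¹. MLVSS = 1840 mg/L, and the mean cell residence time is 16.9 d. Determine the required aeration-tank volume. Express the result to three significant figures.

V ≈ 5950 m³

Rearranging the biomass balance for a CMAS with decay, V = Y·Q·ΔS·θ_c / [X·(1+k_d θ_c)] = 0.491 × 7040 × (363 − 8.62) × 16.9 / [1840 × (1 + 0.0528 × 16.9)] = 2.07×10^7 / 3482 = 5946 m³.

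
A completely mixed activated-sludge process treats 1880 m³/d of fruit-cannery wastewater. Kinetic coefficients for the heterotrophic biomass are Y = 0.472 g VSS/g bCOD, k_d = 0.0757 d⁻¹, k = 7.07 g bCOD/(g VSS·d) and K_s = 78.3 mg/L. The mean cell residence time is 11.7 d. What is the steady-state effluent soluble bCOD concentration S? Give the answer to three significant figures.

For a completely mixed reactor with recycle the Lawrence–McCarty relation gives S = K_s·(1 + k_d·θ_c) / [θ_c·(Y·k − k_d) − 1] = 78.3 × (1 + 0.0757 × 11.7) / [11.7 × (0.472 × 7.07 − 0.0757) − 1] = 147.6 / 37.16 = 3.974 mg/L.

S ≈ 3.97 mg/L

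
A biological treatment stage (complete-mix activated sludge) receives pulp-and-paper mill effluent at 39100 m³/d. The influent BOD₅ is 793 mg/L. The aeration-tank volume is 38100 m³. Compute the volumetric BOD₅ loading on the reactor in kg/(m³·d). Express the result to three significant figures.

L_v ≈ 0.814 kg BOD₅/(m³·d)

Volumetric loading L_v = Q·S₀ / V = 39100 × 793 g/m³ / 38100 m³ = 813.8 g/(m³·d) = 0.8138 kg BOD₅/(m³·d).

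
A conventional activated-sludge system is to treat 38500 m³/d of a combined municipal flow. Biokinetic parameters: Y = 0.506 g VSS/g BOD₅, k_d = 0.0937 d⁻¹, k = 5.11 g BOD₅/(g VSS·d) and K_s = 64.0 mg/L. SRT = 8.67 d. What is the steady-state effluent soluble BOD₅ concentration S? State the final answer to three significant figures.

S ≈ 5.63 mg/L

From the Monod/SRT balance for a CMAS, S = K_s·(1+k_d θ_c)/[θ_c·(Y k − k_d) − 1] = 64.0 × (1 + 0.0937 × 8.67) / [8.67 × (0.506 × 5.11 − 0.0937) − 1] = 116.0 / 20.61 = 5.629 mg/L.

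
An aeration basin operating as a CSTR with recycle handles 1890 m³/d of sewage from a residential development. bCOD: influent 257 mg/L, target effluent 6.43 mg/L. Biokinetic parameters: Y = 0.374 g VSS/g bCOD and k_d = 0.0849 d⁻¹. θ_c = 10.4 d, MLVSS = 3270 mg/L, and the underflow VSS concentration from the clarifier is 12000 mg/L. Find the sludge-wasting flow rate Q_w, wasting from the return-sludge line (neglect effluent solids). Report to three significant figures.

Rearranging the biomass balance for a CMAS with decay, V = Y·Q·ΔS·θ_c / [X·(1+k_d θ_c)] = 0.374 × 1890 × (257 − 6.43) × 10.4 / [3270 × (1 + 0.0849 × 10.4)] = 1.84×10^6 / 6157 = 299.2 m³.
Wasting from the return line (neglecting effluent solids): Q_w = V·X / (θ_c·X_r) = 299.2 × 3270 / (10.4 × 12000) = 7.839 m³/d.

Q_w ≈ 7.84 m³/d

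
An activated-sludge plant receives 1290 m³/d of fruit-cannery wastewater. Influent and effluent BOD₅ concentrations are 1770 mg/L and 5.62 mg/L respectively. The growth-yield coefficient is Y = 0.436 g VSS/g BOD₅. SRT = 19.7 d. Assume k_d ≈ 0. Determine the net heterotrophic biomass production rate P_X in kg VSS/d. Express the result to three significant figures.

P_X ≈ 992 kg VSS/d

With endogenous decay neglected, the observed yield equals the true yield: Y_obs = Y = 0.436 g VSS/g BOD₅.
Q·(S₀ − S) = 1290 × (1770 − 5.62) × 10⁻³ = 2276 kg/d removed.
P_X = Y_obs · Q(S₀ − S) = 0.4360 × 2276 = 992.4 kg VSS/d.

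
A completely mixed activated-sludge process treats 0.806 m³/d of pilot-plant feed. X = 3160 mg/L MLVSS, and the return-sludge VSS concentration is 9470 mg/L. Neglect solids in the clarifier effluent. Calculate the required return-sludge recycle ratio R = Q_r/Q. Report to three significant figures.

Solids balance on the clarifier gives (1+R)X = R·X_r, so R = X/(X_r − X) = 3160 / (9470 − 3160) = 0.5008.

R ≈ 0.501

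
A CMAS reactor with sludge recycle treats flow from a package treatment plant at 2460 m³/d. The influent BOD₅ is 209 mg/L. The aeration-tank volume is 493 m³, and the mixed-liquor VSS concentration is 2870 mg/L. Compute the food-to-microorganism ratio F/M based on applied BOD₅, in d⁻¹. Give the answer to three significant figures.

F/M = applied load / biomass = Q·S₀/(V·X) = 2460 × 209 / (493.0 × 2870) = 0.3634 d⁻¹.

F/M ≈ 0.363 d⁻¹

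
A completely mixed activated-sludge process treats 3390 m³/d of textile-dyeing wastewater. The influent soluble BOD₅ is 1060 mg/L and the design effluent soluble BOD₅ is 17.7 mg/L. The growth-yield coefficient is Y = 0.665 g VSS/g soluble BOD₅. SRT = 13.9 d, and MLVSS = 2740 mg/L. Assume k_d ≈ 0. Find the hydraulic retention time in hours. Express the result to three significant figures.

With k_d = 0 the design equation reduces to V = Y Q (S₀−S) θ_c / X = 0.665 × 3390 × (1060 − 17.7) × 13.9 / 2740 = 11920 m³.
τ = V/Q = 11920/3390 = 3.516 d, or 84.39 h.

τ ≈ 84.4 h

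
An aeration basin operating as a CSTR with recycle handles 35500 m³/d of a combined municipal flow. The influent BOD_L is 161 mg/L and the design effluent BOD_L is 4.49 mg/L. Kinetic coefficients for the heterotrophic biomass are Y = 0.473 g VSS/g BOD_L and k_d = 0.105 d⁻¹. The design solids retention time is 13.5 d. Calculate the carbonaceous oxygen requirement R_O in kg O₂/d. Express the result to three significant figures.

Observed yield with endogenous decay: Y_obs = Y / (1 + k_d·θ_c) = 0.473 / (1 + 0.105 × 13.5) = 0.473 / 2.417 = 0.1957 g VSS/g BOD_L.
Mass of BOD_L removed per day: Q(S₀ − S) = 35500 × 156.5 g/m³ = 5556 kg/d.
Biomass synthesised: P_X = Y_obs × 5556 = 1087 kg VSS/d.
Carbonaceous O₂ demand = substrate oxidised − cell-mass equivalent = 5556 − 1.42 × 1087 = 4012 kg O₂/d.

R_O ≈ 4010 kg O₂/d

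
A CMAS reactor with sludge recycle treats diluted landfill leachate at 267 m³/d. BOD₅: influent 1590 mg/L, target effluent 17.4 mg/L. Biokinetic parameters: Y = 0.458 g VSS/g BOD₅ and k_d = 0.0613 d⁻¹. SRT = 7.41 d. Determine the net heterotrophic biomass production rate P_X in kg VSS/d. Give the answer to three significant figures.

P_X ≈ 132 kg VSS/d

Y_obs = Y / (1 + k_d θ_c) = 0.458 / (1 + 0.0613 × 7.41) = 0.458 / 1.454 = 0.3149.
ΔS = 1590 − 17.4 = 1573 mg/L, so the substrate removal rate is 267 × 1573/1000 = 419.9 kg BOD₅/d.
Biomass produced: P_X = Y_obs·Q·ΔS = 0.3149 × 419.9 ≈ 132.2 kg VSS/d.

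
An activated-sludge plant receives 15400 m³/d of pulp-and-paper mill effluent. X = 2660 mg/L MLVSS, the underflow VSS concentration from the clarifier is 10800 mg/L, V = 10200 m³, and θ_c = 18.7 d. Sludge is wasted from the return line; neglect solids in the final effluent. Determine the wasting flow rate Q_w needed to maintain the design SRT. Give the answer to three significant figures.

Q_w ≈ 134 m³/d

θ_c = V·X/(Q_w·X_r) when wasting from the recycle, so Q_w = V·X/(θ_c·X_r) = 10200 × 2660 / (18.7 × 10800) = 134.3 m³/d.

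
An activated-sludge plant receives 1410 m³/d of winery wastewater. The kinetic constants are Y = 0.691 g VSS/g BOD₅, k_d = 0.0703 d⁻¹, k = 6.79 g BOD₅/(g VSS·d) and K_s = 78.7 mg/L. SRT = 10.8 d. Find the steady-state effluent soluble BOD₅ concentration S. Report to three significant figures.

For a completely mixed reactor with recycle the Lawrence–McCarty relation gives S = K_s·(1 + k_d·θ_c) / [θ_c·(Y·k − k_d) − 1] = 78.7 × (1 + 0.0703 × 10.8) / [10.8 × (0.691 × 6.79 − 0.0703) − 1] = 138.5 / 48.91 = 2.831 mg/L.

S ≈ 2.83 mg/L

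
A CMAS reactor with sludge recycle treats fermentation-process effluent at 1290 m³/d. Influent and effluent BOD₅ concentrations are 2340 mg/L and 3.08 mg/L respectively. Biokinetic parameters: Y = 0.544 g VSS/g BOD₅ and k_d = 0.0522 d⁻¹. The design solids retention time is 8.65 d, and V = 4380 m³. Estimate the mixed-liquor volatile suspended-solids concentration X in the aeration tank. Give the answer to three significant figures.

X ≈ 2230 mg/L

From V·X·(1 + k_d·θ_c) = Y·Q·(S₀ − S)·θ_c: X = 0.544 × 1290 × (2340 − 3.08) × 8.65 / [4380 × (1 + 0.0522 × 8.65)] = 2231 mg/L.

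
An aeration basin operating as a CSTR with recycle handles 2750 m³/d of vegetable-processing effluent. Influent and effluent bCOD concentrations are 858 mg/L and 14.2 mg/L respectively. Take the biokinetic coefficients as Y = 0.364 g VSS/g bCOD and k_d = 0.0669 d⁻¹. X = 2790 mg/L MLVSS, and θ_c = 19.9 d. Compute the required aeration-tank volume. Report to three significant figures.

V ≈ 2580 m³

Rearranging the biomass balance for a CMAS with decay, V = Y·Q·ΔS·θ_c / [X·(1+k_d θ_c)] = 0.364 × 2750 × (858 − 14.2) × 19.9 / [2790 × (1 + 0.0669 × 19.9)] = 1.68×10^7 / 6504 = 2584 m³.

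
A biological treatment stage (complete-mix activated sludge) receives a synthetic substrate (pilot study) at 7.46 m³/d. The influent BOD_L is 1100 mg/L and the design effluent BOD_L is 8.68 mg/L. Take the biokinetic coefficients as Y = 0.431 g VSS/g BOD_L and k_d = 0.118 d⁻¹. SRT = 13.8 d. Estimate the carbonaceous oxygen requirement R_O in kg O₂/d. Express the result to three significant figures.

R_O ≈ 6.25 kg O₂/d

Observed yield with endogenous decay: Y_obs = Y / (1 + k_d·θ_c) = 0.431 / (1 + 0.118 × 13.8) = 0.431 / 2.628 = 0.1640 g VSS/g BOD_L.
Substrate removed = Q·(S₀ − S) = 7.46 m³/d × (1100 − 8.68) g/m³ = 8.14×10^3 g/d = 8.141 kg/d.
Net sludge production P_X = 0.1640 × 8.141 = 1.335 kg VSS/d.
R_O = Q·ΔS − 1.42 P_X = 8.141 − 1.896 = 6.246 kg O₂/d.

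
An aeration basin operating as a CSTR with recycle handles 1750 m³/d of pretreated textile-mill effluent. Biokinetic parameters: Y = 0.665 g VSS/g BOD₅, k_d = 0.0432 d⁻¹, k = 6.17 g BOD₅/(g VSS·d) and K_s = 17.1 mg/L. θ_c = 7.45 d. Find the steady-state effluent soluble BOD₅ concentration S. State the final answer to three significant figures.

S ≈ 0.773 mg/L

Effluent substrate depends only on kinetics and SRT: S = K_s(1 + k_d θ_c) / [θ_c(Yk − k_d) − 1] = 17.1 × (1 + 0.0432 × 7.45) / [7.45 × (0.665 × 6.17 − 0.0432) − 1] = 22.60 / 29.25 = 0.7729 mg/L.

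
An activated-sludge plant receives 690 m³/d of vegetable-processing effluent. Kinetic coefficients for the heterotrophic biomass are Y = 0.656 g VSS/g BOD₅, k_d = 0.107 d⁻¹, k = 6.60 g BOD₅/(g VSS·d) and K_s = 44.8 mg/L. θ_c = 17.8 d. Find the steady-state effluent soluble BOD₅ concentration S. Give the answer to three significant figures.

S ≈ 1.75 mg/L

From the Monod/SRT balance for a CMAS, S = K_s·(1+k_d θ_c)/[θ_c·(Y k − k_d) − 1] = 44.8 × (1 + 0.107 × 17.8) / [17.8 × (0.656 × 6.60 − 0.107) − 1] = 130.1 / 74.16 = 1.755 mg/L.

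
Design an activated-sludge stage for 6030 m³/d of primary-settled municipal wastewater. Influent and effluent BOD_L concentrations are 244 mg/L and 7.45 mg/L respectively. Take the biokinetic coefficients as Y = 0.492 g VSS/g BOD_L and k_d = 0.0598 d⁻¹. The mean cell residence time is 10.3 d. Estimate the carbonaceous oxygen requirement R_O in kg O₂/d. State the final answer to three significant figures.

The observed yield is Y_obs = Y/(1 + k_d·θ_c) = 0.492 / (1 + 0.0598 × 10.3) = 0.492 / 1.616 = 0.3045 g VSS per g BOD_L removed.
Substrate removed = Q·(S₀ − S) = 6030 m³/d × (244 − 7.45) g/m³ = 1.43×10^6 g/d = 1426 kg/d.
P_X = Y_obs·Q·(S₀ − S) = 0.3045 × 1426 = 434.3 kg VSS/d.
Carbonaceous O₂ demand = substrate oxidised − cell-mass equivalent = 1426 − 1.42 × 434.3 = 809.7 kg O₂/d.

R_O ≈ 810 kg O₂/d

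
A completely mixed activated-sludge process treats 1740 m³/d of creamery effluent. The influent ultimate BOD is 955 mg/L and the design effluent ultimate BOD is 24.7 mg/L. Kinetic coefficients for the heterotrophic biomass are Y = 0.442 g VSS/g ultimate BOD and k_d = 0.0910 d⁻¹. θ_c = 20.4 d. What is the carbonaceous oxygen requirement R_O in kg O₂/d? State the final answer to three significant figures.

R_O ≈ 1260 kg O₂/d

Y_obs = Y / (1 + k_d θ_c) = 0.442 / (1 + 0.0910 × 20.4) = 0.442 / 2.856 = 0.1547.
Mass of ultimate BOD removed per day: Q(S₀ − S) = 1740 × 930.3 g/m³ = 1619 kg/d.
Biomass synthesised: P_X = Y_obs × 1619 = 250.5 kg VSS/d.
Carbonaceous O₂ demand = substrate oxidised − cell-mass equivalent = 1619 − 1.42 × 250.5 = 1263 kg O₂/d.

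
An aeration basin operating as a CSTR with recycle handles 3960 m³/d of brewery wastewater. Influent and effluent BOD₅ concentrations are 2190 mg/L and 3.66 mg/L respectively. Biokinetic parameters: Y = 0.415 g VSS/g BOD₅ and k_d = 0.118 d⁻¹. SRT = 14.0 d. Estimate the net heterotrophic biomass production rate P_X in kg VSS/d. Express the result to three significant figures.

P_X ≈ 1350 kg VSS/d

Observed yield with endogenous decay: Y_obs = Y / (1 + k_d·θ_c) = 0.415 / (1 + 0.118 × 14.0) = 0.415 / 2.652 = 0.1565 g VSS/g BOD₅.
Substrate removed = Q·(S₀ − S) = 3960 m³/d × (2190 − 3.66) g/m³ = 8.66×10^6 g/d = 8658 kg/d.
So the net sludge growth is P_X = 0.1565 × 8658 = 1355 kg VSS/d.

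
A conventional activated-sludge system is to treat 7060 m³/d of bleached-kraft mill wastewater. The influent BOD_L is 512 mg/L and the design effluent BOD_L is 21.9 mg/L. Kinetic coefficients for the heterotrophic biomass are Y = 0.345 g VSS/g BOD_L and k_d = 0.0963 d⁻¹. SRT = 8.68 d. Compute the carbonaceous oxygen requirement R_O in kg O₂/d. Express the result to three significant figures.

R_O ≈ 2540 kg O₂/d

The observed yield is Y_obs = Y/(1 + k_d·θ_c) = 0.345 / (1 + 0.0963 × 8.68) = 0.345 / 1.836 = 0.1879 g VSS per g BOD_L removed.
ΔS = 512 − 21.9 = 490.1 mg/L, so the substrate removal rate is 7060 × 490.1/1000 = 3460 kg BOD_L/d.
Net sludge production P_X = 0.1879 × 3460 = 650.2 kg VSS/d.
Carbonaceous O₂ demand = substrate oxidised − cell-mass equivalent = 3460 − 1.42 × 650.2 = 2537 kg O₂/d.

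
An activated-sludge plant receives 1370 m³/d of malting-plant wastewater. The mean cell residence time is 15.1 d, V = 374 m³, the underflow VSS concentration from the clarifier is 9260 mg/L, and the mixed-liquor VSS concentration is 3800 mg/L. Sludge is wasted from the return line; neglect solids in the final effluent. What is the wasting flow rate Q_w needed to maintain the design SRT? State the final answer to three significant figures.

Wasting from the return line (neglecting effluent solids): Q_w = V·X / (θ_c·X_r) = 374.0 × 3800 / (15.1 × 9260) = 10.16 m³/d.

Q_w ≈ 10.2 m³/d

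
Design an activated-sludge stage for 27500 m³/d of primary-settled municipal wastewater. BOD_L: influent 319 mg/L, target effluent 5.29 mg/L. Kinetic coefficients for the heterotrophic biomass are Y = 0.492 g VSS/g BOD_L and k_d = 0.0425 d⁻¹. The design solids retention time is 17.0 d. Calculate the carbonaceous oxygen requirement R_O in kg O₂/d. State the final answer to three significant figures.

R_O ≈ 5130 kg O₂/d

Observed yield with endogenous decay: Y_obs = Y / (1 + k_d·θ_c) = 0.492 / (1 + 0.0425 × 17.0) = 0.492 / 1.723 = 0.2856 g VSS/g BOD_L.
Q·(S₀ − S) = 27500 × (319 − 5.29) × 10⁻³ = 8627 kg/d removed.
P_X = Y_obs·Q·(S₀ − S) = 0.2856 × 8627 = 2464 kg VSS/d.
R_O = Q·ΔS − 1.42 P_X = 8627 − 3499 = 5128 kg O₂/d.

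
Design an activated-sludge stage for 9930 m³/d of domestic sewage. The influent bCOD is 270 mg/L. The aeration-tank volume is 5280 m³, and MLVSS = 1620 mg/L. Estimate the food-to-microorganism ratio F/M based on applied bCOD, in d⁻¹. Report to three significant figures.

F/M = Q·S₀ / (V·X) = 9930 × 270 / (5280 × 1620) = 0.3134 g bCOD·(g VSS·d)⁻¹.

F/M ≈ 0.313 d⁻¹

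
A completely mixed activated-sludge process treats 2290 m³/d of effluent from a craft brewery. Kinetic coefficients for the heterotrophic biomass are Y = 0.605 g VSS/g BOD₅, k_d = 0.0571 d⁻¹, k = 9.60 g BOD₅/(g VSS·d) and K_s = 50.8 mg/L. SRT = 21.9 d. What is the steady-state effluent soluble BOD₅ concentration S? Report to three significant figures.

S ≈ 0.915 mg/L

Effluent substrate depends only on kinetics and SRT: S = K_s(1 + k_d θ_c) / [θ_c(Yk − k_d) − 1] = 50.8 × (1 + 0.0571 × 21.9) / [21.9 × (0.605 × 9.60 − 0.0571) − 1] = 114.3 / 124.9 = 0.9150 mg/L.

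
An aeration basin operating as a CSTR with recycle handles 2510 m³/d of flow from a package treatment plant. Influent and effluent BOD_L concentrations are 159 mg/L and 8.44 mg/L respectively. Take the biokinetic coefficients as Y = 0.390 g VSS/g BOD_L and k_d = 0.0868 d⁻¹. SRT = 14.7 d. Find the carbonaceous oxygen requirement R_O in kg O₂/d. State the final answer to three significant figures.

R_O ≈ 286 kg O₂/d

Observed yield with endogenous decay: Y_obs = Y / (1 + k_d·θ_c) = 0.390 / (1 + 0.0868 × 14.7) = 0.390 / 2.276 = 0.1714 g VSS/g BOD_L.
Mass of BOD_L removed per day: Q(S₀ − S) = 2510 × 150.6 g/m³ = 377.9 kg/d.
Net sludge production P_X = 0.1714 × 377.9 = 64.76 kg VSS/d.
R_O = Q·(S₀ − S) − 1.42·P_X = 377.9 − 1.42 × 64.76 = 286.0 kg O₂/d.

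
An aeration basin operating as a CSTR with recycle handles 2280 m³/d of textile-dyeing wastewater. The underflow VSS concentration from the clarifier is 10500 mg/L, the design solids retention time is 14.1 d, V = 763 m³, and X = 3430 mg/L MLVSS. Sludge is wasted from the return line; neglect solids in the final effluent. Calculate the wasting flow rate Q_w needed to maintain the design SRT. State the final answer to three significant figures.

Q_w ≈ 17.7 m³/d

Wasting from the return line (neglecting effluent solids): Q_w = V·X / (θ_c·X_r) = 763.0 × 3430 / (14.1 × 10500) = 17.68 m³/d.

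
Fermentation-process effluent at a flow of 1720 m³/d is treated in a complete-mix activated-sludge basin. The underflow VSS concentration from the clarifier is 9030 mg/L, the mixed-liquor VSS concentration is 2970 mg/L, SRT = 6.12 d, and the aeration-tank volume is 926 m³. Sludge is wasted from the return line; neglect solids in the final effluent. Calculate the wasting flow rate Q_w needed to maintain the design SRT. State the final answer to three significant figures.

Q_w ≈ 49.8 m³/d

θ_c = V·X/(Q_w·X_r) when wasting from the recycle, so Q_w = V·X/(θ_c·X_r) = 926.0 × 2970 / (6.12 × 9030) = 49.77 m³/d.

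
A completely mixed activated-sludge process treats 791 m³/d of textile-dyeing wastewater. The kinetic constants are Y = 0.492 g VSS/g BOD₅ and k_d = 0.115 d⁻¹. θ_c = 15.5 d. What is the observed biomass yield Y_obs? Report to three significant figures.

Y_obs ≈ 0.177 g VSS/g BOD₅

Y_obs = Y / (1 + k_d θ_c) = 0.492 / (1 + 0.115 × 15.5) = 0.492 / 2.782 = 0.1768.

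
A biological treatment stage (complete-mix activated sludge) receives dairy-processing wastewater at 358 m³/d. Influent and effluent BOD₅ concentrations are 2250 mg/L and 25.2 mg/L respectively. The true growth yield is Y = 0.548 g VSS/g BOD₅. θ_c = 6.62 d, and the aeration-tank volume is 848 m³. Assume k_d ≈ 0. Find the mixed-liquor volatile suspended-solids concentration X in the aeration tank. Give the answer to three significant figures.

Without decay, X = Y Q (S₀−S) θ_c / V = 0.548 × 358 × (2250 − 25.2) × 6.62 / 848 = 3407 mg/L.

X ≈ 3410 mg/L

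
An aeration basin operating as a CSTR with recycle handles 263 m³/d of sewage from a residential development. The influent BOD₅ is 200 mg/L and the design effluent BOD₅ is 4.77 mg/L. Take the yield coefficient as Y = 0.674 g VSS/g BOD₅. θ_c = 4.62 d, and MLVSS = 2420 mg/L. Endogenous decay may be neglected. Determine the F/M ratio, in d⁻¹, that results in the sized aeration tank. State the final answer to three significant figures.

V·X = Y·Q·ΔS·θ_c gives V = 0.674 × 263 × (200 − 4.77) × 4.62 / 2420 = 66.07 m³.
F/M = applied load / biomass = Q·S₀/(V·X) = 263 × 200 / (66.07 × 2420) = 0.3290 d⁻¹.

F/M ≈ 0.329 d⁻¹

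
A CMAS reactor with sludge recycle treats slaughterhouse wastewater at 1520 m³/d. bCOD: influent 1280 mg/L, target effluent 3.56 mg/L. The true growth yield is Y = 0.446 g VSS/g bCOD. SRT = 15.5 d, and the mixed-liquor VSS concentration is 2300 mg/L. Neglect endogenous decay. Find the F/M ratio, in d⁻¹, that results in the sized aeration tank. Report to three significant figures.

F/M ≈ 0.145 d⁻¹

Biomass mass balance (decay neglected): V·X = Y·Q·(S₀ − S)·θ_c, so V = 0.446 × 1520 × (1280 − 3.56) × 15.5 / 2300 = 5832 m³.
Food-to-microorganism ratio F/M = Q S₀ / (V X) = 1520 × 1280 / (5832 × 2300) = 0.1451 d⁻¹.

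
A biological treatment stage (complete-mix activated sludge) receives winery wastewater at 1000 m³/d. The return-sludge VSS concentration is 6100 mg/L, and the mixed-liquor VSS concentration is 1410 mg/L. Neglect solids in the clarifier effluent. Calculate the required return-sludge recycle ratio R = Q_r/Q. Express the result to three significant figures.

Mass balance around the secondary clarifier (neglecting effluent solids): R = X / (X_r − X) = 1410 / (6100 − 1410) = 0.3006.

R ≈ 0.301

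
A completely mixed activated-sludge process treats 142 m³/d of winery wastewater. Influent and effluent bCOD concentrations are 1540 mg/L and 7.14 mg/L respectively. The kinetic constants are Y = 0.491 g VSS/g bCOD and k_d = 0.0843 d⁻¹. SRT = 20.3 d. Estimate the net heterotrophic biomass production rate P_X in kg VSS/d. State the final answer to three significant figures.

The observed yield is Y_obs = Y/(1 + k_d·θ_c) = 0.491 / (1 + 0.0843 × 20.3) = 0.491 / 2.711 = 0.1811 g VSS per g bCOD removed.
Mass of bCOD removed per day: Q(S₀ − S) = 142 × 1533 g/m³ = 217.7 kg/d.
Biomass produced: P_X = Y_obs·Q·ΔS = 0.1811 × 217.7 ≈ 39.42 kg VSS/d.

P_X ≈ 39.4 kg VSS/d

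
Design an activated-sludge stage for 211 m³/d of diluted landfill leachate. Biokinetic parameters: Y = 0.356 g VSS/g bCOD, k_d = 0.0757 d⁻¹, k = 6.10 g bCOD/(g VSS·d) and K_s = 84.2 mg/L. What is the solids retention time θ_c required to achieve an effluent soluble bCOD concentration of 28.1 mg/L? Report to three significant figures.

θ_c ≈ 2.14 d

At the target effluent, Y k S/(K_s+S) = 0.356×6.10×28.1/112.3 = 0.5434 d⁻¹.
θ_c = 1/(μ − k_d) = 1/(0.5434 − 0.0757) = 1/0.4677 = 2.138 d.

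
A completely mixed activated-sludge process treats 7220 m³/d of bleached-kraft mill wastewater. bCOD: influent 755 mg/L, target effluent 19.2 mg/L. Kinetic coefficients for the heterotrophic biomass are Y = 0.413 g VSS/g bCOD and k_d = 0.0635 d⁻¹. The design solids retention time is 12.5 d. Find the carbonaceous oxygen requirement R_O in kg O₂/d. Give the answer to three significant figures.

Y_obs = Y / (1 + k_d θ_c) = 0.413 / (1 + 0.0635 × 12.5) = 0.413 / 1.794 = 0.2302.
ΔS = 755 − 19.2 = 735.8 mg/L, so the substrate removal rate is 7220 × 735.8/1000 = 5312 kg bCOD/d.
P_X = Y_obs·Q·(S₀ − S) = 0.2302 × 5312 = 1223 kg VSS/d.
R_O = Q·(S₀ − S) − 1.42·P_X = 5312 − 1.42 × 1223 = 3576 kg O₂/d.

R_O ≈ 3580 kg O₂/d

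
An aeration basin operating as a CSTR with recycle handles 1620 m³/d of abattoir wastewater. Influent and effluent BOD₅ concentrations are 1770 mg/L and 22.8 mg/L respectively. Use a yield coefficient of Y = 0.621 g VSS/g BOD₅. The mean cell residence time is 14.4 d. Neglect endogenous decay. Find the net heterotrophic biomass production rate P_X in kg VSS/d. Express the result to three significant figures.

P_X ≈ 1760 kg VSS/d

With endogenous decay neglected, the observed yield equals the true yield: Y_obs = Y = 0.621 g VSS/g BOD₅.
Mass of BOD₅ removed per day: Q(S₀ − S) = 1620 × 1747 g/m³ = 2830 kg/d.
So the net sludge growth is P_X = 0.6210 × 2830 = 1758 kg VSS/d.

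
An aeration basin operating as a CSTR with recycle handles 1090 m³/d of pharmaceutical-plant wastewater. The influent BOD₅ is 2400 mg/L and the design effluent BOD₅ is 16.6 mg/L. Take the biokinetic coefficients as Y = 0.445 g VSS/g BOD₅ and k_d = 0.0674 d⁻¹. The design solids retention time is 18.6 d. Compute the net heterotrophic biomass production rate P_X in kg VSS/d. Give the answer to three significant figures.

P_X ≈ 513 kg VSS/d

Correct the yield for decay: Y_obs = Y/(1 + k_d θ_c) = 0.445 / (1 + 0.0674 × 18.6) = 0.445 / 2.254 = 0.1975.
Mass of BOD₅ removed per day: Q(S₀ − S) = 1090 × 2383 g/m³ = 2598 kg/d.
So the net sludge growth is P_X = 0.1975 × 2598 = 513.0 kg VSS/d.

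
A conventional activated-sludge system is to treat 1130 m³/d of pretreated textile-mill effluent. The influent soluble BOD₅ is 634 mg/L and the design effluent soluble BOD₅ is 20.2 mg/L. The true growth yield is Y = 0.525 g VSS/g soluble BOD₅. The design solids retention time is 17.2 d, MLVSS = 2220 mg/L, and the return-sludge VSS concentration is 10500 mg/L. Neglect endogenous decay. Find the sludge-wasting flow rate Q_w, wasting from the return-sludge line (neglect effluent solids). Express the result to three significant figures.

V·X = Y·Q·ΔS·θ_c gives V = 0.525 × 1130 × (634 − 20.2) × 17.2 / 2220 = 2821 m³.
θ_c = V·X/(Q_w·X_r) when wasting from the recycle, so Q_w = V·X/(θ_c·X_r) = 2821 × 2220 / (17.2 × 10500) = 34.68 m³/d.

Q_w ≈ 34.7 m³/d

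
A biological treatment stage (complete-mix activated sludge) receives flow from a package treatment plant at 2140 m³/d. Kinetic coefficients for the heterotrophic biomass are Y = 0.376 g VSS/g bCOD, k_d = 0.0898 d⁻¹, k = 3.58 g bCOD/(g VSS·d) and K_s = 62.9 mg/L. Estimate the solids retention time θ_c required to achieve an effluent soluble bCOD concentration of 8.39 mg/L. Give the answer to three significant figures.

From 1/θ_c = Y·k·S/(K_s + S) − k_d: Y·k·S/(K_s+S) = 0.376 × 3.58 × 8.39 / (62.9 + 8.39) = 0.1584 d⁻¹.
θ_c = 1/(μ − k_d) = 1/(0.1584 − 0.0898) = 1/0.06862 = 14.57 d.

θ_c ≈ 14.6 d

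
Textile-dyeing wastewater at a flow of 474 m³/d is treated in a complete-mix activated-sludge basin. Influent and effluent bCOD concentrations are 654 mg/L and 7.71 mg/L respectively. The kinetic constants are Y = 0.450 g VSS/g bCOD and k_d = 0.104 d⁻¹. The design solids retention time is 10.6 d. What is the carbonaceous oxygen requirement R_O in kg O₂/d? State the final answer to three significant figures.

Y_obs = Y / (1 + k_d θ_c) = 0.450 / (1 + 0.104 × 10.6) = 0.450 / 2.102 = 0.2140.
ΔS = 654 − 7.71 = 646.3 mg/L, so the substrate removal rate is 474 × 646.3/1000 = 306.3 kg bCOD/d.
Biomass synthesised: P_X = Y_obs × 306.3 = 65.57 kg VSS/d.
Carbonaceous O₂ demand = substrate oxidised − cell-mass equivalent = 306.3 − 1.42 × 65.57 = 213.2 kg O₂/d.

R_O ≈ 213 kg O₂/d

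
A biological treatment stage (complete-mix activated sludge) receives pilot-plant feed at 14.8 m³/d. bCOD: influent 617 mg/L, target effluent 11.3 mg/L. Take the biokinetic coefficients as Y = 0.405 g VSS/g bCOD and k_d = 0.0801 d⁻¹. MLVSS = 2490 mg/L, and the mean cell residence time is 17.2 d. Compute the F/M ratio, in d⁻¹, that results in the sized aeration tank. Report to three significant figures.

From the SRT design equation V = Y Q (S₀−S) θ_c / [X (1 + k_d θ_c)] = 0.405 × 14.8 × (617 − 11.3) × 17.2 / [2490 × (1 + 0.0801 × 17.2)] = 6.24×10^4 / 5921 = 10.55 m³.
F/M = Q·S₀ / (V·X) = 14.8 × 617 / (10.55 × 2490) = 0.3477 g bCOD·(g VSS·d)⁻¹.

F/M ≈ 0.348 d⁻¹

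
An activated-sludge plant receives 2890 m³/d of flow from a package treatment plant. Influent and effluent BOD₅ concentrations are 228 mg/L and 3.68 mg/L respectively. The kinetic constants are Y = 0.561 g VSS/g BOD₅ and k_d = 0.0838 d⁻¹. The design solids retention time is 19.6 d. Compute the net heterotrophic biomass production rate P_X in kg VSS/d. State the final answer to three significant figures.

P_X ≈ 138 kg VSS/d

Observed yield with endogenous decay: Y_obs = Y / (1 + k_d·θ_c) = 0.561 / (1 + 0.0838 × 19.6) = 0.561 / 2.642 = 0.2123 g VSS/g BOD₅.
Q·(S₀ − S) = 2890 × (228 − 3.68) × 10⁻³ = 648.3 kg/d removed.
So the net sludge growth is P_X = 0.2123 × 648.3 = 137.6 kg VSS/d.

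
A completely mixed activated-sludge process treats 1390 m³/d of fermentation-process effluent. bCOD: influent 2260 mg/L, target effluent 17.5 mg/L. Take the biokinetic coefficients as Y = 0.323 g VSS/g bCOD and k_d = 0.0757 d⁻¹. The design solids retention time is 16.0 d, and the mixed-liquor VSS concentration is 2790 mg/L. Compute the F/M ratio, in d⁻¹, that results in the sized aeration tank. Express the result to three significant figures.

From the SRT design equation V = Y Q (S₀−S) θ_c / [X (1 + k_d θ_c)] = 0.323 × 1390 × (2260 − 17.5) × 16.0 / [2790 × (1 + 0.0757 × 16.0)] = 1.61×10^7 / 6169 = 2611 m³.
Food-to-microorganism ratio F/M = Q S₀ / (V X) = 1390 × 2260 / (2611 × 2790) = 0.4312 d⁻¹.

F/M ≈ 0.431 d⁻¹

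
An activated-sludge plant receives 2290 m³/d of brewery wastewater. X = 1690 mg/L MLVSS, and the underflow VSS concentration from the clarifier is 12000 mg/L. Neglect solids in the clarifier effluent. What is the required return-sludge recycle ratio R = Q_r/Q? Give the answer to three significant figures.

Mass balance around the secondary clarifier (neglecting effluent solids): R = X / (X_r − X) = 1690 / (12000 − 1690) = 0.1639.

R ≈ 0.164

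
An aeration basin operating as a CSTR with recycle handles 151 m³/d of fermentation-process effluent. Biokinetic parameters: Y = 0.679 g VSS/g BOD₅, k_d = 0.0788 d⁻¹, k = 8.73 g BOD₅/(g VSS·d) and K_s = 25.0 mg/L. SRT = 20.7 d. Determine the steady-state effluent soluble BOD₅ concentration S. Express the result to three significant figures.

S ≈ 0.548 mg/L

Effluent substrate depends only on kinetics and SRT: S = K_s(1 + k_d θ_c) / [θ_c(Yk − k_d) − 1] = 25.0 × (1 + 0.0788 × 20.7) / [20.7 × (0.679 × 8.73 − 0.0788) − 1] = 65.78 / 120.1 = 0.5478 mg/L.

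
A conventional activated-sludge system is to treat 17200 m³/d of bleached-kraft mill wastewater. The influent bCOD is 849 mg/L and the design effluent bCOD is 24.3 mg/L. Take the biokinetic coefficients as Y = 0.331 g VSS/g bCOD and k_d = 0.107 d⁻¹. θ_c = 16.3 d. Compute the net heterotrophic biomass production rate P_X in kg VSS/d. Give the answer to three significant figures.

The observed yield is Y_obs = Y/(1 + k_d·θ_c) = 0.331 / (1 + 0.107 × 16.3) = 0.331 / 2.744 = 0.1206 g VSS per g bCOD removed.
Q·(S₀ − S) = 17200 × (849 − 24.3) × 10⁻³ = 14185 kg/d removed.
P_X = Y_obs · Q(S₀ − S) = 0.1206 × 14185 = 1711 kg VSS/d.

P_X ≈ 1710 kg VSS/d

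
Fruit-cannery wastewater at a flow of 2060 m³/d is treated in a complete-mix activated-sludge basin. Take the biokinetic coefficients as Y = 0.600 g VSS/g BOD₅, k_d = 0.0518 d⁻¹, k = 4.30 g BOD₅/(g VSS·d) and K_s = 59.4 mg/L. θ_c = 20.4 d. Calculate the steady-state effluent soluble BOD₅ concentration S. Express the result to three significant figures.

Effluent substrate depends only on kinetics and SRT: S = K_s(1 + k_d θ_c) / [θ_c(Yk − k_d) − 1] = 59.4 × (1 + 0.0518 × 20.4) / [20.4 × (0.600 × 4.30 − 0.0518) − 1] = 122.2 / 50.58 = 2.416 mg/L.

S ≈ 2.42 mg/L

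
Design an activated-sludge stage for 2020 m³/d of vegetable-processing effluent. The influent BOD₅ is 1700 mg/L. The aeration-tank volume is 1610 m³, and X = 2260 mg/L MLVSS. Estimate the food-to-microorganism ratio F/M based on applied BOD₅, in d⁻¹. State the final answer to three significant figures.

F/M ≈ 0.944 d⁻¹

F/M = applied load / biomass = Q·S₀/(V·X) = 2020 × 1700 / (1610 × 2260) = 0.9438 d⁻¹.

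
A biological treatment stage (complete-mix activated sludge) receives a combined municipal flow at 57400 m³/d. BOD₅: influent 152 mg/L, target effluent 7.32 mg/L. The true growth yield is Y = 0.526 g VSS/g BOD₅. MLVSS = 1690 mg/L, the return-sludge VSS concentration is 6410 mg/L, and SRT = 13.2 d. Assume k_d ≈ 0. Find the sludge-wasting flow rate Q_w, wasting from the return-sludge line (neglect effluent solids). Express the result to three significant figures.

With k_d = 0 the design equation reduces to V = Y Q (S₀−S) θ_c / X = 0.526 × 57400 × (152 − 7.32) × 13.2 / 1690 = 34119 m³.
Q_w = (V·X)/(θ_c X_r) = 34119 × 1690 / (13.2 × 6410) = 681.5 m³/d.

Q_w ≈ 681 m³/d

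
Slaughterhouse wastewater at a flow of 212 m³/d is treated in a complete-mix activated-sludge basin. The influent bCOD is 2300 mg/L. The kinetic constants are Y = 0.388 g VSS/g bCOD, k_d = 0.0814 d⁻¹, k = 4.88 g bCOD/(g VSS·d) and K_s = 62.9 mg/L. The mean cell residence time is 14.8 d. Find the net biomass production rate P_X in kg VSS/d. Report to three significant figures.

From the Monod/SRT balance for a CMAS, S = K_s·(1+k_d θ_c)/[θ_c·(Y k − k_d) − 1] = 62.9 × (1 + 0.0814 × 14.8) / [14.8 × (0.388 × 4.88 − 0.0814) − 1] = 138.7 / 25.82 = 5.371 mg/L.
Y_obs = Y / (1 + k_d θ_c) = 0.388 / (1 + 0.0814 × 14.8) = 0.388 / 2.205 = 0.1760.
Substrate removed = Q·(S₀ − S) = 212 m³/d × (2300 − 5.37) g/m³ = 4.86×10^5 g/d = 486.5 kg/d.
P_X = Y_obs · Q(S₀ − S) = 0.1760 × 486.5 = 85.61 kg VSS/d.

P_X ≈ 85.6 kg VSS/d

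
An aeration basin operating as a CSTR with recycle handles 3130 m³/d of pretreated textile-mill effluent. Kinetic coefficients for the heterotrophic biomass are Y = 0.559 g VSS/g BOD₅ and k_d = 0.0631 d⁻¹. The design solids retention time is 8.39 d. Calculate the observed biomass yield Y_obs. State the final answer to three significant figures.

Y_obs ≈ 0.366 g VSS/g BOD₅

Observed yield with endogenous decay: Y_obs = Y / (1 + k_d·θ_c) = 0.559 / (1 + 0.0631 × 8.39) = 0.559 / 1.529 = 0.3655 g VSS/g BOD₅.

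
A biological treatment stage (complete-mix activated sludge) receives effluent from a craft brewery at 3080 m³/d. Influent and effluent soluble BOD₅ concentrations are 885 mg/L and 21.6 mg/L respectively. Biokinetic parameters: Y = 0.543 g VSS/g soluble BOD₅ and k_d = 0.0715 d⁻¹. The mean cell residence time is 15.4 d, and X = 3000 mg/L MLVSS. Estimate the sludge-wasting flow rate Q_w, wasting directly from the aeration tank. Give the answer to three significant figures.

Rearranging the biomass balance for a CMAS with decay, V = Y·Q·ΔS·θ_c / [X·(1+k_d θ_c)] = 0.543 × 3080 × (885 − 21.6) × 15.4 / [3000 × (1 + 0.0715 × 15.4)] = 2.22×10^7 / 6303 = 3528 m³.
With mixed-liquor wasting, θ_c = V/Q_w, so Q_w = V/θ_c = 3528/15.4 = 229.1 m³/d.

Q_w ≈ 229 m³/d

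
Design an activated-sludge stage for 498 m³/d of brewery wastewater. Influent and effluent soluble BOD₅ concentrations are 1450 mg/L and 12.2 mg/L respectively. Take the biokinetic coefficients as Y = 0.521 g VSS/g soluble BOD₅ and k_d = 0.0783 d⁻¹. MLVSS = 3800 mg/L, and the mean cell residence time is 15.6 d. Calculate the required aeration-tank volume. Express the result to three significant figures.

V ≈ 689 m³

Rearranging the biomass balance for a CMAS with decay, V = Y·Q·ΔS·θ_c / [X·(1+k_d θ_c)] = 0.521 × 498 × (1450 − 12.2) × 15.6 / [3800 × (1 + 0.0783 × 15.6)] = 5.82×10^6 / 8442 = 689.4 m³.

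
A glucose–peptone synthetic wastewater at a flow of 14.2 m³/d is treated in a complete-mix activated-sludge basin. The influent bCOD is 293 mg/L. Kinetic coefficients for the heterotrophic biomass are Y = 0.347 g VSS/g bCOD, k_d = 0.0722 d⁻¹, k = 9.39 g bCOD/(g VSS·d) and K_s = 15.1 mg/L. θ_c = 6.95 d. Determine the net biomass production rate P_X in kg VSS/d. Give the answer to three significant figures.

P_X ≈ 0.958 kg VSS/d

Effluent substrate depends only on kinetics and SRT: S = K_s(1 + k_d θ_c) / [θ_c(Yk − k_d) − 1] = 15.1 × (1 + 0.0722 × 6.95) / [6.95 × (0.347 × 9.39 − 0.0722) − 1] = 22.68 / 21.14 = 1.073 mg/L.
Y_obs = Y / (1 + k_d θ_c) = 0.347 / (1 + 0.0722 × 6.95) = 0.347 / 1.502 = 0.2311.
Mass of bCOD removed per day: Q(S₀ − S) = 14.2 × 291.9 g/m³ = 4.145 kg/d.
Net biomass production P_X = Y_obs × Q·(S₀ − S) = 0.2311 × 4.145 = 0.9578 kg VSS/d.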